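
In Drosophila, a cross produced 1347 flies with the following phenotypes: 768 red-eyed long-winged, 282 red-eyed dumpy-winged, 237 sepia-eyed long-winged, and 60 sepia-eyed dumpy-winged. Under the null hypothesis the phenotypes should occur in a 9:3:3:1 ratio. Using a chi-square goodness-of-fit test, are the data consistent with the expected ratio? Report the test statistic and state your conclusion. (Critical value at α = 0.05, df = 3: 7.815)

The 9:3:3:1 ratio has 16 parts, so with N = 1347 the expected counts are:
  red-eyed long-winged: 1347 × 9/16 = 757.6875
  red-eyed dumpy-winged: 1347 × 3/16 = 252.5625
  sepia-eyed long-winged: 1347 × 3/16 = 252.5625
  sepia-eyed dumpy-winged: 1347 × 1/16 = 84.1875
χ² = Σ (O − E)² / E
  red-eyed long-winged: (768 − 757.6875)² / 757.6875 = 0.1404
  red-eyed dumpy-winged: (282 − 252.5625)² / 252.5625 = 3.4311
  sepia-eyed long-winged: (237 − 252.5625)² / 252.5625 = 0.9589
  sepia-eyed dumpy-winged: (60 − 84.1875)² / 84.1875 = 6.9492
χ² = 0.1404 + 3.4311 + 0.9589 + 6.9492 = 11.4796 ≈ 11.480
Degrees of freedom = 4 − 1 = 3; critical value at α = 0.05 is 7.815.
Since 11.480 > 7.815, we reject the null hypothesis — the data do not fit the 9:3:3:1 ratio.

11.480; not consistent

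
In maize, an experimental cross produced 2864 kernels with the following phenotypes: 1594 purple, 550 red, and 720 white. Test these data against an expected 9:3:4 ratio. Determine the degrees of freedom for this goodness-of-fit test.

A goodness-of-fit test with 3 phenotype classes has df = 3 − 1 = 2.

2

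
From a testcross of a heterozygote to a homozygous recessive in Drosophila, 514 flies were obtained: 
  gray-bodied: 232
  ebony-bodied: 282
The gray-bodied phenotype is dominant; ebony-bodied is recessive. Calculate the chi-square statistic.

A testcross of a heterozygote (Aa × aa) gives a 1:1 phenotypic ratio.
Total ratio parts = 2. Expected numbers out of 514:
  gray-bodied: 514 × 1/2 = 257
  ebony-bodied: 514 × 1/2 = 257
χ² = Σ (O − E)² / E
  gray-bodied: (232 − 257)² / 257 = 2.4319
  ebony-bodied: (282 − 257)² / 257 = 2.4319
χ² = 2.4319 + 2.4319 = 4.8638 ≈ 4.864

4.864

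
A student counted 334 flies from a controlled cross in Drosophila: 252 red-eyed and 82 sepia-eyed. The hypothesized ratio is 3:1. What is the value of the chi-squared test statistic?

Total ratio parts = 4. Expected numbers out of 334:
  red-eyed: 334 × 3/4 = 250.5
  sepia-eyed: 334 × 1/4 = 83.5
χ² = Σ (O − E)² / E
  red-eyed: (252 − 250.5)² / 250.5 = 0.0090
  sepia-eyed: (82 − 83.5)² / 83.5 = 0.0269
χ² = 0.0090 + 0.0269 = 0.0359 ≈ 0.036

0.036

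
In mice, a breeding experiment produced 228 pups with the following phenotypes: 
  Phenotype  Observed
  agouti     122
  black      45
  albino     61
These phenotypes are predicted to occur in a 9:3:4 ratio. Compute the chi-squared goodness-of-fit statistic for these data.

0.704

The 9:3:4 ratio has 16 parts, so with N = 228 the expected counts are:
  agouti: 228 × 9/16 = 128.25
  black: 228 × 3/16 = 42.75
  albino: 228 × 4/16 = 57
χ² = Σ (O − E)² / E
  agouti: (122 − 128.25)² / 128.25 = 0.3046
  black: (45 − 42.75)² / 42.75 = 0.1184
  albino: (61 − 57)² / 57 = 0.2807
χ² = 0.3046 + 0.1184 + 0.2807 = 0.7037 ≈ 0.704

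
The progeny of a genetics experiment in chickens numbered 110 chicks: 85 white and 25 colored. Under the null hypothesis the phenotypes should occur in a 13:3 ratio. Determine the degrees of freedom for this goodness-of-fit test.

1

A goodness-of-fit test with 2 phenotype classes has df = 2 − 1 = 1.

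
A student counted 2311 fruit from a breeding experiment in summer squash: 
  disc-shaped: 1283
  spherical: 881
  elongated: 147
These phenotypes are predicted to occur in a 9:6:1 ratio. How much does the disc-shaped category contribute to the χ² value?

Total ratio parts = 16. Expected numbers out of 2311:
  disc-shaped: 2311 × 9/16 = 1299.9375
  spherical: 2311 × 6/16 = 866.625
  elongated: 2311 × 1/16 = 144.4375
Contribution of disc-shaped: (1283 − 1299.9375)² / 1299.9375 = 0.2207

0.221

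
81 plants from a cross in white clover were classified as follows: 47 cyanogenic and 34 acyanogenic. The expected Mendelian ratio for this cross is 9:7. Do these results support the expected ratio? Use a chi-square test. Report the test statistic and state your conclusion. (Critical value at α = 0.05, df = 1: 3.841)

0.104; consistent

The 9:7 ratio has 16 parts, so with N = 81 the expected counts are:
  cyanogenic: 81 × 9/16 = 45.5625
  acyanogenic: 81 × 7/16 = 35.4375
χ² = Σ (O − E)² / E
  cyanogenic: (47 − 45.5625)² / 45.5625 = 0.0454
  acyanogenic: (34 − 35.4375)² / 35.4375 = 0.0583
χ² = 0.0454 + 0.0583 = 0.1037 ≈ 0.104
Degrees of freedom = 2 − 1 = 1; critical value at α = 0.05 is 3.841.
Since 0.104 < 3.841, we fail to reject the null hypothesis — the data are consistent with the 9:7 ratio.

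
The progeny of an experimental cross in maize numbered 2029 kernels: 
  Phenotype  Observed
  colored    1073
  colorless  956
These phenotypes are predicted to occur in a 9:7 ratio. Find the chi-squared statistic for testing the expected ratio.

9.346

The 9:7 ratio has 16 parts, so with N = 2029 the expected counts are:
  colored: 2029 × 9/16 = 1141.3125
  colorless: 2029 × 7/16 = 887.6875
χ² = Σ (O − E)² / E
  colored: (1073 − 1141.3125)² / 1141.3125 = 4.0888
  colorless: (956 − 887.6875)² / 887.6875 = 5.2570
χ² = 4.0888 + 5.2570 = 9.3458 ≈ 9.346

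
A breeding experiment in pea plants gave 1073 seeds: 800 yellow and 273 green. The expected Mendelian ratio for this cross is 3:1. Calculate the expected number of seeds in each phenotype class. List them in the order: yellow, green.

The 3:1 ratio has 4 parts, so with N = 1073 the expected counts are:
  yellow: 1073 × 3/4 = 804.75
  green: 1073 × 1/4 = 268.25

804.75, 268.25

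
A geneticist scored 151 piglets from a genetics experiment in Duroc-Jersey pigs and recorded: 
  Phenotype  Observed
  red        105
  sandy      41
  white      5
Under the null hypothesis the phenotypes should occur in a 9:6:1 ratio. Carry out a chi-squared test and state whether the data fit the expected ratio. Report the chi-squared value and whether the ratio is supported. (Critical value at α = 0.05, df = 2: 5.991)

11.137; not consistent

Expected counts for N = 151 under a 9:6:1 ratio (total parts = 16):
  red: 151 × 9/16 = 84.9375
  sandy: 151 × 6/16 = 56.625
  white: 151 × 1/16 = 9.4375
χ² = Σ (O − E)² / E
  red: (105 − 84.9375)² / 84.9375 = 4.7388
  sandy: (41 − 56.625)² / 56.625 = 4.3115
  white: (5 − 9.4375)² / 9.4375 = 2.0865
χ² = 4.7388 + 4.3115 + 2.0865 = 11.1368 ≈ 11.137
Degrees of freedom = 3 − 1 = 2; critical value at α = 0.05 is 5.991.
Since 11.137 > 5.991, we reject the null hypothesis — the data do not fit the 9:6:1 ratio.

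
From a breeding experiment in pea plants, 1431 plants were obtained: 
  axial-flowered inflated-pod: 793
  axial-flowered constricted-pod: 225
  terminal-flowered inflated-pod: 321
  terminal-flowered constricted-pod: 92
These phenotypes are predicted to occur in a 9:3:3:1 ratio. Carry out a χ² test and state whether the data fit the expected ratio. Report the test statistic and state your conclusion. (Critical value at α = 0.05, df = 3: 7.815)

Expected counts for N = 1431 under a 9:3:3:1 ratio (total parts = 16):
  axial-flowered inflated-pod: 1431 × 9/16 = 804.9375
  axial-flowered constricted-pod: 1431 × 3/16 = 268.3125
  terminal-flowered inflated-pod: 1431 × 3/16 = 268.3125
  terminal-flowered constricted-pod: 1431 × 1/16 = 89.4375
χ² = Σ (O − E)² / E
  axial-flowered inflated-pod: (793 − 804.9375)² / 804.9375 = 0.1770
  axial-flowered constricted-pod: (225 − 268.3125)² / 268.3125 = 6.9917
  terminal-flowered inflated-pod: (321 − 268.3125)² / 268.3125 = 10.3460
  terminal-flowered constricted-pod: (92 − 89.4375)² / 89.4375 = 0.0734
χ² = 0.1770 + 6.9917 + 10.3460 + 0.0734 = 17.5881 ≈ 17.588
Degrees of freedom = 4 − 1 = 3; critical value at α = 0.05 is 7.815.
Since 17.588 > 7.815, we reject the null hypothesis — the data do not fit the 9:3:3:1 ratio.

17.588; not consistent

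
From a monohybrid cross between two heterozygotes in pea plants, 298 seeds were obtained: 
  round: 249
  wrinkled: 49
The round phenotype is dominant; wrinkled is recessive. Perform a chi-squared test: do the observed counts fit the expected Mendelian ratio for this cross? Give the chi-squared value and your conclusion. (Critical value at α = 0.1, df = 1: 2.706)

For a monohybrid cross between heterozygotes with complete dominance, the expected phenotypic ratio is 3:1.
Under the 3:1 hypothesis (Σ ratio = 4, N = 298):
  round: 298 × 3/4 = 223.5
  wrinkled: 298 × 1/4 = 74.5
χ² = Σ (O − E)² / E
  round: (249 − 223.5)² / 223.5 = 2.9094
  wrinkled: (49 − 74.5)² / 74.5 = 8.7282
χ² = 2.9094 + 8.7282 = 11.6376 ≈ 11.638
Degrees of freedom = 2 − 1 = 1; critical value at α = 0.1 is 2.706.
Since 11.638 > 2.706, we reject the null hypothesis — the data do not fit the 3:1 ratio.

11.638; not consistent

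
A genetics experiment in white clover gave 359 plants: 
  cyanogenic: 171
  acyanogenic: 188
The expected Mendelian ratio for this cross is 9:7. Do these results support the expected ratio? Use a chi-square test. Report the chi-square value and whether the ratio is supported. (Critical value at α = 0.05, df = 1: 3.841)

10.834; not consistent

Expected counts for N = 359 under a 9:7 ratio (total parts = 16):
  cyanogenic: 359 × 9/16 = 201.9375
  acyanogenic: 359 × 7/16 = 157.0625
χ² = Σ (O − E)² / E
  cyanogenic: (171 − 201.9375)² / 201.9375 = 4.7397
  acyanogenic: (188 − 157.0625)² / 157.0625 = 6.0939
χ² = 4.7397 + 6.0939 = 10.8336 ≈ 10.834
Degrees of freedom = 2 − 1 = 1; critical value at α = 0.05 is 3.841.
Since 10.834 > 3.841, we reject the null hypothesis — the data do not fit the 9:7 ratio.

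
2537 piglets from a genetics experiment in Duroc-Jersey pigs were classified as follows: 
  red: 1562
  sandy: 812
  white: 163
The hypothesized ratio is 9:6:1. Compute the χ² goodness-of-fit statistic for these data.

33.302

Under the 9:6:1 hypothesis (Σ ratio = 16, N = 2537):
  red: 2537 × 9/16 = 1427.0625
  sandy: 2537 × 6/16 = 951.375
  white: 2537 × 1/16 = 158.5625
χ² = Σ (O − E)² / E
  red: (1562 − 1427.0625)² / 1427.0625 = 12.7592
  sandy: (812 − 951.375)² / 951.375 = 20.4182
  white: (163 − 158.5625)² / 158.5625 = 0.1242
χ² = 12.7592 + 20.4182 + 0.1242 = 33.3016 ≈ 33.302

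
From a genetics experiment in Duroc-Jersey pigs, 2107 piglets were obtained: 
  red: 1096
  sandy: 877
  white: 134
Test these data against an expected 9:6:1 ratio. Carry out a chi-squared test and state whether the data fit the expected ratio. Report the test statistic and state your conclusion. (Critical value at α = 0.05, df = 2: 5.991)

Total ratio parts = 16. Expected numbers out of 2107:
  red: 2107 × 9/16 = 1185.1875
  sandy: 2107 × 6/16 = 790.125
  white: 2107 × 1/16 = 131.6875
χ² = Σ (O − E)² / E
  red: (1096 − 1185.1875)² / 1185.1875 = 6.7115
  sandy: (877 − 790.125)² / 790.125 = 9.5520
  white: (134 − 131.6875)² / 131.6875 = 0.0406
χ² = 6.7115 + 9.5520 + 0.0406 = 16.3041 ≈ 16.304
Degrees of freedom = 3 − 1 = 2; critical value at α = 0.05 is 5.991.
Since 16.304 > 5.991, we reject the null hypothesis — the data do not fit the 9:6:1 ratio.

16.304; not consistent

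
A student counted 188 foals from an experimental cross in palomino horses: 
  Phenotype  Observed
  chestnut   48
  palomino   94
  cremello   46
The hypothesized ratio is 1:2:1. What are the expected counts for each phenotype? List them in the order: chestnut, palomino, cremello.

47, 94, 47

Total ratio parts = 4. Expected numbers out of 188:
  chestnut: 188 × 1/4 = 47
  palomino: 188 × 2/4 = 94
  cremello: 188 × 1/4 = 47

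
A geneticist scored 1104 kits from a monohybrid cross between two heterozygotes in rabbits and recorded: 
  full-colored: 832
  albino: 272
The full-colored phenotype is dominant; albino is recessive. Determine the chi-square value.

For a monohybrid cross between heterozygotes with complete dominance, the expected phenotypic ratio is 3:1.
Expected counts for N = 1104 under a 3:1 ratio (total parts = 4):
  full-colored: 1104 × 3/4 = 828
  albino: 1104 × 1/4 = 276
χ² = Σ (O − E)² / E
  full-colored: (832 − 828)² / 828 = 0.0193
  albino: (272 − 276)² / 276 = 0.0580
χ² = 0.0193 + 0.0580 = 0.0773 ≈ 0.077

0.077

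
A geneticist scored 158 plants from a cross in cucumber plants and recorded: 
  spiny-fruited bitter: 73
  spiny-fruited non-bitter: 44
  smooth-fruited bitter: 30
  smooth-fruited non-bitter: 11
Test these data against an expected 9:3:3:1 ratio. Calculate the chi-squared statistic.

The 9:3:3:1 ratio has 16 parts, so with N = 158 the expected counts are:
  spiny-fruited bitter: 158 × 9/16 = 88.875
  spiny-fruited non-bitter: 158 × 3/16 = 29.625
  smooth-fruited bitter: 158 × 3/16 = 29.625
  smooth-fruited non-bitter: 158 × 1/16 = 9.875
χ² = Σ (O − E)² / E
  spiny-fruited bitter: (73 − 88.875)² / 88.875 = 2.8356
  spiny-fruited non-bitter: (44 − 29.625)² / 29.625 = 6.9752
  smooth-fruited bitter: (30 − 29.625)² / 29.625 = 0.0047
  smooth-fruited non-bitter: (11 − 9.875)² / 9.875 = 0.1282
χ² = 2.8356 + 6.9752 + 0.0047 + 0.1282 = 9.9437 ≈ 9.944

9.944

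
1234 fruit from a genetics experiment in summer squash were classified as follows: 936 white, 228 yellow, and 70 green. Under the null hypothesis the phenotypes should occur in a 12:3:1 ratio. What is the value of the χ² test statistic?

Expected counts for N = 1234 under a 12:3:1 ratio (total parts = 16):
  white: 1234 × 12/16 = 925.5
  yellow: 1234 × 3/16 = 231.375
  green: 1234 × 1/16 = 77.125
χ² = Σ (O − E)² / E
  white: (936 − 925.5)² / 925.5 = 0.1191
  yellow: (228 − 231.375)² / 231.375 = 0.0492
  green: (70 − 77.125)² / 77.125 = 0.6582
χ² = 0.1191 + 0.0492 + 0.6582 = 0.8265 ≈ 0.827

0.827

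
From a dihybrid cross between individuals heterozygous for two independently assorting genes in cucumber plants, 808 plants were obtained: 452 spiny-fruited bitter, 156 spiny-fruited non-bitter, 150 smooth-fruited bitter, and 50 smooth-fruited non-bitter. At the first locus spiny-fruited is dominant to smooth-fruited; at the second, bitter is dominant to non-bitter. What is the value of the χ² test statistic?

0.167

A dihybrid F₂ with independent assortment and complete dominance at both loci gives a 9:3:3:1 phenotypic ratio.
The 9:3:3:1 ratio has 16 parts, so with N = 808 the expected counts are:
  spiny-fruited bitter: 808 × 9/16 = 454.5
  spiny-fruited non-bitter: 808 × 3/16 = 151.5
  smooth-fruited bitter: 808 × 3/16 = 151.5
  smooth-fruited non-bitter: 808 × 1/16 = 50.5
χ² = Σ (O − E)² / E
  spiny-fruited bitter: (452 − 454.5)² / 454.5 = 0.0138
  spiny-fruited non-bitter: (156 − 151.5)² / 151.5 = 0.1337
  smooth-fruited bitter: (150 − 151.5)² / 151.5 = 0.0149
  smooth-fruited non-bitter: (50 − 50.5)² / 50.5 = 0.0050
χ² = 0.0138 + 0.1337 + 0.0149 + 0.0050 = 0.1674 ≈ 0.167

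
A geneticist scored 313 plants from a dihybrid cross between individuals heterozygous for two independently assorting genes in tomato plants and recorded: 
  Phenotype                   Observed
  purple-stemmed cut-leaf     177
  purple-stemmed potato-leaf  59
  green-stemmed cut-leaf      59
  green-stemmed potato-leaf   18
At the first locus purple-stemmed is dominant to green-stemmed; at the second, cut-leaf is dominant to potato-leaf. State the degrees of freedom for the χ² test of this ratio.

3

A dihybrid F₂ with independent assortment and complete dominance at both loci gives a 9:3:3:1 phenotypic ratio.
A goodness-of-fit test with 4 phenotype classes has df = 4 − 1 = 3.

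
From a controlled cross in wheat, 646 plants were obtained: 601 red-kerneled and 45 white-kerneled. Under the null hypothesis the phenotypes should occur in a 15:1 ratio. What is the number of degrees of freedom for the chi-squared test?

A goodness-of-fit test with 2 phenotype classes has df = 2 − 1 = 1.

1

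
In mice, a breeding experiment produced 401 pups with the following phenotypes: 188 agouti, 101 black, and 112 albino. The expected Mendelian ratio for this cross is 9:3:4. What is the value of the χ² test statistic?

16.494

Total ratio parts = 16. Expected numbers out of 401:
  agouti: 401 × 9/16 = 225.5625
  black: 401 × 3/16 = 75.1875
  albino: 401 × 4/16 = 100.25
χ² = Σ (O − E)² / E
  agouti: (188 − 225.5625)² / 225.5625 = 6.2552
  black: (101 − 75.1875)² / 75.1875 = 8.8616
  albino: (112 − 100.25)² / 100.25 = 1.3772
χ² = 6.2552 + 8.8616 + 1.3772 = 16.494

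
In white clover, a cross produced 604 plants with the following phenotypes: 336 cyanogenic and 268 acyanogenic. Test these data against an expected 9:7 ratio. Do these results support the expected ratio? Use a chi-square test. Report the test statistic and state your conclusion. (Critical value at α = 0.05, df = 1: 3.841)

0.095; consistent

Expected counts for N = 604 under a 9:7 ratio (total parts = 16):
  cyanogenic: 604 × 9/16 = 339.75
  acyanogenic: 604 × 7/16 = 264.25
χ² = Σ (O − E)² / E
  cyanogenic: (336 − 339.75)² / 339.75 = 0.0414
  acyanogenic: (268 − 264.25)² / 264.25 = 0.0532
χ² = 0.0414 + 0.0532 = 0.0946 ≈ 0.095
Degrees of freedom = 2 − 1 = 1; critical value at α = 0.05 is 3.841.
Since 0.095 < 3.841, we fail to reject the null hypothesis — the data are consistent with the 9:7 ratio.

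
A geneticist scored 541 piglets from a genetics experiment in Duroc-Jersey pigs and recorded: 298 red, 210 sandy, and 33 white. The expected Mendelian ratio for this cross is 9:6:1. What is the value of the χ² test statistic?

Expected counts for N = 541 under a 9:6:1 ratio (total parts = 16):
  red: 541 × 9/16 = 304.3125
  sandy: 541 × 6/16 = 202.875
  white: 541 × 1/16 = 33.8125
χ² = Σ (O − E)² / E
  red: (298 − 304.3125)² / 304.3125 = 0.1309
  sandy: (210 − 202.875)² / 202.875 = 0.2502
  white: (33 − 33.8125)² / 33.8125 = 0.0195
χ² = 0.1309 + 0.2502 + 0.0195 = 0.4006 ≈ 0.401

0.401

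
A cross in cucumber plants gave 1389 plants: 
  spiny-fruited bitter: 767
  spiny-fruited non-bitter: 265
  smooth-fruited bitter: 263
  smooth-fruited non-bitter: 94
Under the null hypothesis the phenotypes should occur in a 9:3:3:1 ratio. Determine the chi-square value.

0.962

The 9:3:3:1 ratio has 16 parts, so with N = 1389 the expected counts are:
  spiny-fruited bitter: 1389 × 9/16 = 781.3125
  spiny-fruited non-bitter: 1389 × 3/16 = 260.4375
  smooth-fruited bitter: 1389 × 3/16 = 260.4375
  smooth-fruited non-bitter: 1389 × 1/16 = 86.8125
χ² = Σ (O − E)² / E
  spiny-fruited bitter: (767 − 781.3125)² / 781.3125 = 0.2622
  spiny-fruited non-bitter: (265 − 260.4375)² / 260.4375 = 0.0799
  smooth-fruited bitter: (263 − 260.4375)² / 260.4375 = 0.0252
  smooth-fruited non-bitter: (94 − 86.8125)² / 86.8125 = 0.5951
χ² = 0.2622 + 0.0799 + 0.0252 + 0.5951 = 0.9624 ≈ 0.962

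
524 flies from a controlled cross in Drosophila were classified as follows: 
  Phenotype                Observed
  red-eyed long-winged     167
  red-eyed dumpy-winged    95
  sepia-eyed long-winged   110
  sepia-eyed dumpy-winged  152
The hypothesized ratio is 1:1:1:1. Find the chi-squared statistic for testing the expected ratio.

Under the 1:1:1:1 hypothesis (Σ ratio = 4, N = 524):
  red-eyed long-winged: 524 × 1/4 = 131
  red-eyed dumpy-winged: 524 × 1/4 = 131
  sepia-eyed long-winged: 524 × 1/4 = 131
  sepia-eyed dumpy-winged: 524 × 1/4 = 131
χ² = Σ (O − E)² / E
  red-eyed long-winged: (167 − 131)² / 131 = 9.8931
  red-eyed dumpy-winged: (95 − 131)² / 131 = 9.8931
  sepia-eyed long-winged: (110 − 131)² / 131 = 3.3664
  sepia-eyed dumpy-winged: (152 − 131)² / 131 = 3.3664
χ² = 9.8931 + 9.8931 + 3.3664 + 3.3664 = 26.519

26.519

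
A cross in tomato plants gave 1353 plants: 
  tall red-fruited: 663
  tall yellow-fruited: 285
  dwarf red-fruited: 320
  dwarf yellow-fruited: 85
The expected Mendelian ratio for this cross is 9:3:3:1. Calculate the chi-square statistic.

Under the 9:3:3:1 hypothesis (Σ ratio = 16, N = 1353):
  tall red-fruited: 1353 × 9/16 = 761.0625
  tall yellow-fruited: 1353 × 3/16 = 253.6875
  dwarf red-fruited: 1353 × 3/16 = 253.6875
  dwarf yellow-fruited: 1353 × 1/16 = 84.5625
χ² = Σ (O − E)² / E
  tall red-fruited: (663 − 761.0625)² / 761.0625 = 12.6353
  tall yellow-fruited: (285 − 253.6875)² / 253.6875 = 3.8649
  dwarf red-fruited: (320 − 253.6875)² / 253.6875 = 17.3337
  dwarf yellow-fruited: (85 − 84.5625)² / 84.5625 = 0.0023
χ² = 12.6353 + 3.8649 + 17.3337 + 0.0023 = 33.8362 ≈ 33.836

33.836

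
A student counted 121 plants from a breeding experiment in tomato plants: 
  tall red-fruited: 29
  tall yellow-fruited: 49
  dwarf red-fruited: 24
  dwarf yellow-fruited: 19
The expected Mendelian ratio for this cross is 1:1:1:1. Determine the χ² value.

17.149

Total ratio parts = 4. Expected numbers out of 121:
  tall red-fruited: 121 × 1/4 = 30.25
  tall yellow-fruited: 121 × 1/4 = 30.25
  dwarf red-fruited: 121 × 1/4 = 30.25
  dwarf yellow-fruited: 121 × 1/4 = 30.25
χ² = Σ (O − E)² / E
  tall red-fruited: (29 − 30.25)² / 30.25 = 0.0517
  tall yellow-fruited: (49 − 30.25)² / 30.25 = 11.6219
  dwarf red-fruited: (24 − 30.25)² / 30.25 = 1.2913
  dwarf yellow-fruited: (19 − 30.25)² / 30.25 = 4.1839
χ² = 0.0517 + 11.6219 + 1.2913 + 4.1839 = 17.1488 ≈ 17.149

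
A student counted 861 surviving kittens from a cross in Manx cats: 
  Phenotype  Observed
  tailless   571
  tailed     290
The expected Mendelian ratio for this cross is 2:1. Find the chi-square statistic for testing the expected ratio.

The 2:1 ratio has 3 parts, so with N = 861 the expected counts are:
  tailless: 861 × 2/3 = 574
  tailed: 861 × 1/3 = 287
χ² = Σ (O − E)² / E
  tailless: (571 − 574)² / 574 = 0.0157
  tailed: (290 − 287)² / 287 = 0.0314
χ² = 0.0157 + 0.0314 = 0.0471 ≈ 0.047

0.047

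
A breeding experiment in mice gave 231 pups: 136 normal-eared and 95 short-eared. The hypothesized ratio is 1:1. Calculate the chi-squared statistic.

Total ratio parts = 2. Expected numbers out of 231:
  normal-eared: 231 × 1/2 = 115.5
  short-eared: 231 × 1/2 = 115.5
χ² = Σ (O − E)² / E
  normal-eared: (136 − 115.5)² / 115.5 = 3.6385
  short-eared: (95 − 115.5)² / 115.5 = 3.6385
χ² = 3.6385 + 3.6385 = 7.277

7.277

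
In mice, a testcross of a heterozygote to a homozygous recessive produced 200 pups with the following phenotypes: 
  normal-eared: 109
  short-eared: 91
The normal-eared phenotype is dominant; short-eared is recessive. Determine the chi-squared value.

1.620

A testcross of a heterozygote (Aa × aa) gives a 1:1 phenotypic ratio.
Total ratio parts = 2. Expected numbers out of 200:
  normal-eared: 200 × 1/2 = 100
  short-eared: 200 × 1/2 = 100
χ² = Σ (O − E)² / E
  normal-eared: (109 − 100)² / 100 = 0.8100
  short-eared: (91 − 100)² / 100 = 0.8100
χ² = 0.8100 + 0.8100 = 1.620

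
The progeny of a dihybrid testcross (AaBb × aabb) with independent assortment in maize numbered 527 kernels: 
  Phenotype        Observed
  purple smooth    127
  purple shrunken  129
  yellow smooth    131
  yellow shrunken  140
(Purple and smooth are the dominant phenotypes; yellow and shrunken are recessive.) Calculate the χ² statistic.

0.750

A dihybrid testcross with independent assortment gives a 1:1:1:1 ratio.
Total ratio parts = 4. Expected numbers out of 527:
  purple smooth: 527 × 1/4 = 131.75
  purple shrunken: 527 × 1/4 = 131.75
  yellow smooth: 527 × 1/4 = 131.75
  yellow shrunken: 527 × 1/4 = 131.75
χ² = Σ (O − E)² / E
  purple smooth: (127 − 131.75)² / 131.75 = 0.1713
  purple shrunken: (129 − 131.75)² / 131.75 = 0.0574
  yellow smooth: (131 − 131.75)² / 131.75 = 0.0043
  yellow shrunken: (140 − 131.75)² / 131.75 = 0.5166
χ² = 0.1713 + 0.0574 + 0.0043 + 0.5166 = 0.7496 ≈ 0.750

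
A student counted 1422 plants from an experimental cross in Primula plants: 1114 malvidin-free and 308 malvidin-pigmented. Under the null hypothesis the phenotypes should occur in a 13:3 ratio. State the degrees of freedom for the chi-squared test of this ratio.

1

A goodness-of-fit test with 2 phenotype classes has df = 2 − 1 = 1.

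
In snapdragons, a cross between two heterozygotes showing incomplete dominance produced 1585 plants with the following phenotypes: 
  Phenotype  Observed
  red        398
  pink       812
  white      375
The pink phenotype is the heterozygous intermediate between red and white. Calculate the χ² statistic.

With incomplete dominance, a heterozygote × heterozygote cross gives a 1:2:1 phenotypic ratio.
Under the 1:2:1 hypothesis (Σ ratio = 4, N = 1585):
  red: 1585 × 1/4 = 396.25
  pink: 1585 × 2/4 = 792.5
  white: 1585 × 1/4 = 396.25
χ² = Σ (O − E)² / E
  red: (398 − 396.25)² / 396.25 = 0.0077
  pink: (812 − 792.5)² / 792.5 = 0.4798
  white: (375 − 396.25)² / 396.25 = 1.1396
χ² = 0.0077 + 0.4798 + 1.1396 = 1.6271 ≈ 1.627

1.627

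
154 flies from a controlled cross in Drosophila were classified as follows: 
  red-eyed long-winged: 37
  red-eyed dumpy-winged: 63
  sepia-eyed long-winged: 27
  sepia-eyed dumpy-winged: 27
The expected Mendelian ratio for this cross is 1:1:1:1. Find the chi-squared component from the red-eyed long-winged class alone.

Under the 1:1:1:1 hypothesis (Σ ratio = 4, N = 154):
  red-eyed long-winged: 154 × 1/4 = 38.5
  red-eyed dumpy-winged: 154 × 1/4 = 38.5
  sepia-eyed long-winged: 154 × 1/4 = 38.5
  sepia-eyed dumpy-winged: 154 × 1/4 = 38.5
Contribution of red-eyed long-winged: (37 − 38.5)² / 38.5 = 0.0584

0.058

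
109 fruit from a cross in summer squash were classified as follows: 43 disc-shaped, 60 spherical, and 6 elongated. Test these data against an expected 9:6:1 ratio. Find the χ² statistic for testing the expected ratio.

14.515

Expected counts for N = 109 under a 9:6:1 ratio (total parts = 16):
  disc-shaped: 109 × 9/16 = 61.3125
  spherical: 109 × 6/16 = 40.875
  elongated: 109 × 1/16 = 6.8125
χ² = Σ (O − E)² / E
  disc-shaped: (43 − 61.3125)² / 61.3125 = 5.4695
  spherical: (60 − 40.875)² / 40.875 = 8.9484
  elongated: (6 − 6.8125)² / 6.8125 = 0.0969
χ² = 5.4695 + 8.9484 + 0.0969 = 14.5148 ≈ 14.515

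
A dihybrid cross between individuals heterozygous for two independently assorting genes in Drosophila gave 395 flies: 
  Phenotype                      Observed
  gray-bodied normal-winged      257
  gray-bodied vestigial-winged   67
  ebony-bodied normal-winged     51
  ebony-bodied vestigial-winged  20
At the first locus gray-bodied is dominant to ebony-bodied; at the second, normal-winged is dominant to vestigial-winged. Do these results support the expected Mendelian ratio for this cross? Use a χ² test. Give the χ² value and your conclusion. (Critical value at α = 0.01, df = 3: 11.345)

14.199; not consistent

A dihybrid F₂ with independent assortment and complete dominance at both loci gives a 9:3:3:1 phenotypic ratio.
Expected counts for N = 395 under a 9:3:3:1 ratio (total parts = 16):
  gray-bodied normal-winged: 395 × 9/16 = 222.1875
  gray-bodied vestigial-winged: 395 × 3/16 = 74.0625
  ebony-bodied normal-winged: 395 × 3/16 = 74.0625
  ebony-bodied vestigial-winged: 395 × 1/16 = 24.6875
χ² = Σ (O − E)² / E
  gray-bodied normal-winged: (257 − 222.1875)² / 222.1875 = 5.4544
  gray-bodied vestigial-winged: (67 − 74.0625)² / 74.0625 = 0.6735
  ebony-bodied normal-winged: (51 − 74.0625)² / 74.0625 = 7.1815
  ebony-bodied vestigial-winged: (20 − 24.6875)² / 24.6875 = 0.8900
χ² = 5.4544 + 0.6735 + 7.1815 + 0.8900 = 14.1994 ≈ 14.199
Degrees of freedom = 4 − 1 = 3; critical value at α = 0.01 is 11.345.
Since 14.199 > 11.345, we reject the null hypothesis — the data do not fit the 9:3:3:1 ratio.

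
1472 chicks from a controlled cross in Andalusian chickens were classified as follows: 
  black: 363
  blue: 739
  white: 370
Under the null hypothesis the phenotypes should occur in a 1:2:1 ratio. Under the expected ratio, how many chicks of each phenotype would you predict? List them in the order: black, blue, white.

368, 736, 368

Expected counts for N = 1472 under a 1:2:1 ratio (total parts = 4):
  black: 1472 × 1/4 = 368
  blue: 1472 × 2/4 = 736
  white: 1472 × 1/4 = 368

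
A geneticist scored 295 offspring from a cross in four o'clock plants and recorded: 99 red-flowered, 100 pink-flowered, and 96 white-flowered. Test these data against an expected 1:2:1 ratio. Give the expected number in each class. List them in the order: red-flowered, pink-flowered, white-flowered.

73.75, 147.5, 73.75

Under the 1:2:1 hypothesis (Σ ratio = 4, N = 295):
  red-flowered: 295 × 1/4 = 73.75
  pink-flowered: 295 × 2/4 = 147.5
  white-flowered: 295 × 1/4 = 73.75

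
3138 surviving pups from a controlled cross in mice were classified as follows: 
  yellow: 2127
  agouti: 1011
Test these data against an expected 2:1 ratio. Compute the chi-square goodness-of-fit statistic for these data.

1.757

Under the 2:1 hypothesis (Σ ratio = 3, N = 3138):
  yellow: 3138 × 2/3 = 2092
  agouti: 3138 × 1/3 = 1046
χ² = Σ (O − E)² / E
  yellow: (2127 − 2092)² / 2092 = 0.5856
  agouti: (1011 − 1046)² / 1046 = 1.1711
χ² = 0.5856 + 1.1711 = 1.7567 ≈ 1.757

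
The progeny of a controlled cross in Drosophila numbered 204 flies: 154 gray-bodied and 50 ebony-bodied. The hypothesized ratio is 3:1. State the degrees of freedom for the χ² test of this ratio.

A goodness-of-fit test with 2 phenotype classes has df = 2 − 1 = 1.

1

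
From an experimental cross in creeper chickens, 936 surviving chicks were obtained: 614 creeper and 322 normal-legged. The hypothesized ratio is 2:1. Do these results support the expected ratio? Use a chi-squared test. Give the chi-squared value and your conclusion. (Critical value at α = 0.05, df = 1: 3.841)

Under the 2:1 hypothesis (Σ ratio = 3, N = 936):
  creeper: 936 × 2/3 = 624
  normal-legged: 936 × 1/3 = 312
χ² = Σ (O − E)² / E
  creeper: (614 − 624)² / 624 = 0.1603
  normal-legged: (322 − 312)² / 312 = 0.3205
χ² = 0.1603 + 0.3205 = 0.4808 ≈ 0.481
Degrees of freedom = 2 − 1 = 1; critical value at α = 0.05 is 3.841.
Since 0.481 < 3.841, we fail to reject the null hypothesis — the data are consistent with the 2:1 ratio.

0.481; consistent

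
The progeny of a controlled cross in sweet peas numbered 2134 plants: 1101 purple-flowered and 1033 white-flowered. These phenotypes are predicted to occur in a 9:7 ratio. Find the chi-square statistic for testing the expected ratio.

The 9:7 ratio has 16 parts, so with N = 2134 the expected counts are:
  purple-flowered: 2134 × 9/16 = 1200.375
  white-flowered: 2134 × 7/16 = 933.625
χ² = Σ (O − E)² / E
  purple-flowered: (1101 − 1200.375)² / 1200.375 = 8.2269
  white-flowered: (1033 − 933.625)² / 933.625 = 10.5775
χ² = 8.2269 + 10.5775 = 18.8044 ≈ 18.804

18.804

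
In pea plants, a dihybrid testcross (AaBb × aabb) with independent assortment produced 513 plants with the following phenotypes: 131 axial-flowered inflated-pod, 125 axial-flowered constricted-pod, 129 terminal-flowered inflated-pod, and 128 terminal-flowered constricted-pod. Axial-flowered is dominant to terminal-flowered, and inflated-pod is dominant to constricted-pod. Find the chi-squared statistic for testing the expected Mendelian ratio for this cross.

A dihybrid testcross with independent assortment gives a 1:1:1:1 ratio.
The 1:1:1:1 ratio has 4 parts, so with N = 513 the expected counts are:
  axial-flowered inflated-pod: 513 × 1/4 = 128.25
  axial-flowered constricted-pod: 513 × 1/4 = 128.25
  terminal-flowered inflated-pod: 513 × 1/4 = 128.25
  terminal-flowered constricted-pod: 513 × 1/4 = 128.25
χ² = Σ (O − E)² / E
  axial-flowered inflated-pod: (131 − 128.25)² / 128.25 = 0.0590
  axial-flowered constricted-pod: (125 − 128.25)² / 128.25 = 0.0824
  terminal-flowered inflated-pod: (129 − 128.25)² / 128.25 = 0.0044
  terminal-flowered constricted-pod: (128 − 128.25)² / 128.25 = 0.0005
χ² = 0.0590 + 0.0824 + 0.0044 + 0.0005 = 0.1463 ≈ 0.146

0.146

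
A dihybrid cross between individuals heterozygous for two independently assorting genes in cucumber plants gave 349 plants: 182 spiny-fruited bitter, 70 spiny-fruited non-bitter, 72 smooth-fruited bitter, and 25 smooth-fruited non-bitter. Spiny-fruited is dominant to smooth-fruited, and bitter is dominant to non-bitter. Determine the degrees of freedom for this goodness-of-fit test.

A dihybrid F₂ with independent assortment and complete dominance at both loci gives a 9:3:3:1 phenotypic ratio.
A goodness-of-fit test with 4 phenotype classes has df = 4 − 1 = 3.

3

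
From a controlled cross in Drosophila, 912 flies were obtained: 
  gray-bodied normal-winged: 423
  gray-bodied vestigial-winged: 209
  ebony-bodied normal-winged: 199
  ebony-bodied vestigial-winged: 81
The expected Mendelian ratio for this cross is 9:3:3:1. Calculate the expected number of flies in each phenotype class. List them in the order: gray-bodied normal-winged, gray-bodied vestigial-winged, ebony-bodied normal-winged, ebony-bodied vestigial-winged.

513, 171, 171, 57

Expected counts for N = 912 under a 9:3:3:1 ratio (total parts = 16):
  gray-bodied normal-winged: 912 × 9/16 = 513
  gray-bodied vestigial-winged: 912 × 3/16 = 171
  ebony-bodied normal-winged: 912 × 3/16 = 171
  ebony-bodied vestigial-winged: 912 × 1/16 = 57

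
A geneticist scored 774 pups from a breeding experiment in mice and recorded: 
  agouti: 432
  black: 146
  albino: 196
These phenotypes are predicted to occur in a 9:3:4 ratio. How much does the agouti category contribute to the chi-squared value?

0.026

The 9:3:4 ratio has 16 parts, so with N = 774 the expected counts are:
  agouti: 774 × 9/16 = 435.375
  black: 774 × 3/16 = 145.125
  albino: 774 × 4/16 = 193.5
Contribution of agouti: (432 − 435.375)² / 435.375 = 0.0262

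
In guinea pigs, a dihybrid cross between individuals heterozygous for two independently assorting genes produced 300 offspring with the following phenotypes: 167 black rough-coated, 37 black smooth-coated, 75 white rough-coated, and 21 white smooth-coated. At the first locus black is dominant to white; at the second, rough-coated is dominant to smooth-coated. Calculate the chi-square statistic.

13.126

A dihybrid F₂ with independent assortment and complete dominance at both loci gives a 9:3:3:1 phenotypic ratio.
Expected counts for N = 300 under a 9:3:3:1 ratio (total parts = 16):
  black rough-coated: 300 × 9/16 = 168.75
  black smooth-coated: 300 × 3/16 = 56.25
  white rough-coated: 300 × 3/16 = 56.25
  white smooth-coated: 300 × 1/16 = 18.75
χ² = Σ (O − E)² / E
  black rough-coated: (167 − 168.75)² / 168.75 = 0.0181
  black smooth-coated: (37 − 56.25)² / 56.25 = 6.5878
  white rough-coated: (75 − 56.25)² / 56.25 = 6.2500
  white smooth-coated: (21 − 18.75)² / 18.75 = 0.2700
χ² = 0.0181 + 6.5878 + 6.2500 + 0.2700 = 13.1259 ≈ 13.126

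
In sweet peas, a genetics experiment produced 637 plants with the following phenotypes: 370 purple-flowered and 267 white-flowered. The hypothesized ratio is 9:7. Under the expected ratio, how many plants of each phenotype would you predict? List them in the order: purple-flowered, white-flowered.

358.3125, 278.6875

Total ratio parts = 16. Expected numbers out of 637:
  purple-flowered: 637 × 9/16 = 358.3125
  white-flowered: 637 × 7/16 = 278.6875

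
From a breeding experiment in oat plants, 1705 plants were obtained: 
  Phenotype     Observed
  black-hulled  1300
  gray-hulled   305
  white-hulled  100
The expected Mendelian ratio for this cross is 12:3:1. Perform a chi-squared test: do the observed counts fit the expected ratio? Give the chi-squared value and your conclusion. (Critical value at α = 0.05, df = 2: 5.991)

1.432; consistent

Under the 12:3:1 hypothesis (Σ ratio = 16, N = 1705):
  black-hulled: 1705 × 12/16 = 1278.75
  gray-hulled: 1705 × 3/16 = 319.6875
  white-hulled: 1705 × 1/16 = 106.5625
χ² = Σ (O − E)² / E
  black-hulled: (1300 − 1278.75)² / 1278.75 = 0.3531
  gray-hulled: (305 − 319.6875)² / 319.6875 = 0.6748
  white-hulled: (100 − 106.5625)² / 106.5625 = 0.4041
χ² = 0.3531 + 0.6748 + 0.4041 = 1.432
Degrees of freedom = 3 − 1 = 2; critical value at α = 0.05 is 5.991.
Since 1.432 < 5.991, we fail to reject the null hypothesis — the data are consistent with the 12:3:1 ratio.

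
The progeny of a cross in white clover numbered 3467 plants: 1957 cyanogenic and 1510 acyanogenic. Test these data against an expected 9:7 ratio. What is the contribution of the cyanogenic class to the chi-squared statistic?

Total ratio parts = 16. Expected numbers out of 3467:
  cyanogenic: 3467 × 9/16 = 1950.1875
  acyanogenic: 3467 × 7/16 = 1516.8125
Contribution of cyanogenic: (1957 − 1950.1875)² / 1950.1875 = 0.0238

0.024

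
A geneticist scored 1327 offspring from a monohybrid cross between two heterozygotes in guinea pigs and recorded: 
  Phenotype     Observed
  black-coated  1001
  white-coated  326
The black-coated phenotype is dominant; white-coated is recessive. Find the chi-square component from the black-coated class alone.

For a monohybrid cross between heterozygotes with complete dominance, the expected phenotypic ratio is 3:1.
Expected counts for N = 1327 under a 3:1 ratio (total parts = 4):
  black-coated: 1327 × 3/4 = 995.25
  white-coated: 1327 × 1/4 = 331.75
Contribution of black-coated: (1001 − 995.25)² / 995.25 = 0.0332

0.033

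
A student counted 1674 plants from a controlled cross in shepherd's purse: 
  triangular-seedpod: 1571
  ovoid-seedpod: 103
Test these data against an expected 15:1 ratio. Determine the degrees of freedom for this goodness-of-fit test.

1

A goodness-of-fit test with 2 phenotype classes has df = 2 − 1 = 1.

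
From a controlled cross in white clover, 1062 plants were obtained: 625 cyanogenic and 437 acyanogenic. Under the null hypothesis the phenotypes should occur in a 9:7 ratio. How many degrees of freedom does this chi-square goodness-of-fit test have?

1

A goodness-of-fit test with 2 phenotype classes has df = 2 − 1 = 1.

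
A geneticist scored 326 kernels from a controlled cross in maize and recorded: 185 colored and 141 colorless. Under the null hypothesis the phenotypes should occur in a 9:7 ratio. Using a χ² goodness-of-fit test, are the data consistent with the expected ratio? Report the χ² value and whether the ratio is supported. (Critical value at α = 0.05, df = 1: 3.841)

0.033; consistent

Expected counts for N = 326 under a 9:7 ratio (total parts = 16):
  colored: 326 × 9/16 = 183.375
  colorless: 326 × 7/16 = 142.625
χ² = Σ (O − E)² / E
  colored: (185 − 183.375)² / 183.375 = 0.0144
  colorless: (141 − 142.625)² / 142.625 = 0.0185
χ² = 0.0144 + 0.0185 = 0.0329 ≈ 0.033
Degrees of freedom = 2 − 1 = 1; critical value at α = 0.05 is 3.841.
Since 0.033 < 3.841, we fail to reject the null hypothesis — the data are consistent with the 9:7 ratio.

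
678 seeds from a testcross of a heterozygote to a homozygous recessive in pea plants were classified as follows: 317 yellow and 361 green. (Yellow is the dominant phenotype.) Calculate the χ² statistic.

2.855

A testcross of a heterozygote (Aa × aa) gives a 1:1 phenotypic ratio.
Total ratio parts = 2. Expected numbers out of 678:
  yellow: 678 × 1/2 = 339
  green: 678 × 1/2 = 339
χ² = Σ (O − E)² / E
  yellow: (317 − 339)² / 339 = 1.4277
  green: (361 − 339)² / 339 = 1.4277
χ² = 1.4277 + 1.4277 = 2.8554 ≈ 2.855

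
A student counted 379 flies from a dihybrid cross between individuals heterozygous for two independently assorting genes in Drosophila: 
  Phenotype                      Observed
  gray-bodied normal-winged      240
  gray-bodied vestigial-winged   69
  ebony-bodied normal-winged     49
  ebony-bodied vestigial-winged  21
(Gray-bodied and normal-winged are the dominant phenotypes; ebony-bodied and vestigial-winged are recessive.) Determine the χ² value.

10.587

A dihybrid F₂ with independent assortment and complete dominance at both loci gives a 9:3:3:1 phenotypic ratio.
The 9:3:3:1 ratio has 16 parts, so with N = 379 the expected counts are:
  gray-bodied normal-winged: 379 × 9/16 = 213.1875
  gray-bodied vestigial-winged: 379 × 3/16 = 71.0625
  ebony-bodied normal-winged: 379 × 3/16 = 71.0625
  ebony-bodied vestigial-winged: 379 × 1/16 = 23.6875
χ² = Σ (O − E)² / E
  gray-bodied normal-winged: (240 − 213.1875)² / 213.1875 = 3.3722
  gray-bodied vestigial-winged: (69 − 71.0625)² / 71.0625 = 0.0599
  ebony-bodied normal-winged: (49 − 71.0625)² / 71.0625 = 6.8497
  ebony-bodied vestigial-winged: (21 − 23.6875)² / 23.6875 = 0.3049
χ² = 3.3722 + 0.0599 + 6.8497 + 0.3049 = 10.5867 ≈ 10.587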